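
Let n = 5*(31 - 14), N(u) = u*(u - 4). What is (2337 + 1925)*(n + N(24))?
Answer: 2408030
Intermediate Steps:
N(u) = u*(-4 + u)
n = 85 (n = 5*17 = 85)
(2337 + 1925)*(n + N(24)) = (2337 + 1925)*(85 + 24*(-4 + 24)) = 4262*(85 + 24*20) = 4262*(85 + 480) = 4262*565 = 2408030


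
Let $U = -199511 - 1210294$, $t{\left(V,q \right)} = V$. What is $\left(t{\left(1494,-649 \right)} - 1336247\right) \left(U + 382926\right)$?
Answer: $1370629825887$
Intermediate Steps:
$U = -1409805$ ($U = -199511 - 1210294 = -1409805$)
$\left(t{\left(1494,-649 \right)} - 1336247\right) \left(U + 382926\right) = \left(1494 - 1336247\right) \left(-1409805 + 382926\right) = \left(-1334753\right) \left(-1026879\right) = 1370629825887$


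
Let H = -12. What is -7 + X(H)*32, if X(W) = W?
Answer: -391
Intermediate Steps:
-7 + X(H)*32 = -7 - 12*32 = -7 - 384 = -391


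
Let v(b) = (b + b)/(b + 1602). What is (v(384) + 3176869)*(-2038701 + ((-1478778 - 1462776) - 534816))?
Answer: -5799338534612457/331 ≈ -1.7521e+13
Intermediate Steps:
v(b) = 2*b/(1602 + b) (v(b) = (2*b)/(1602 + b) = 2*b/(1602 + b))
(v(384) + 3176869)*(-2038701 + ((-1478778 - 1462776) - 534816)) = (2*384/(1602 + 384) + 3176869)*(-2038701 + ((-1478778 - 1462776) - 534816)) = (2*384/1986 + 3176869)*(-2038701 + (-2941554 - 534816)) = (2*384*(1/1986) + 3176869)*(-2038701 - 3476370) = (128/331 + 3176869)*(-5515071) = (1051543767/331)*(-5515071) = -5799338534612457/331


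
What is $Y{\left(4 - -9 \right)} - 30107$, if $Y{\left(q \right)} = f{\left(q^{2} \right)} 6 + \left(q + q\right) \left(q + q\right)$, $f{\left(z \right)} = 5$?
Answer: $-29401$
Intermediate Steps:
$Y{\left(q \right)} = 30 + 4 q^{2}$ ($Y{\left(q \right)} = 5 \cdot 6 + \left(q + q\right) \left(q + q\right) = 30 + 2 q 2 q = 30 + 4 q^{2}$)
$Y{\left(4 - -9 \right)} - 30107 = \left(30 + 4 \left(4 - -9\right)^{2}\right) - 30107 = \left(30 + 4 \left(4 + 9\right)^{2}\right) - 30107 = \left(30 + 4 \cdot 13^{2}\right) - 30107 = \left(30 + 4 \cdot 169\right) - 30107 = \left(30 + 676\right) - 30107 = 706 - 30107 = -29401$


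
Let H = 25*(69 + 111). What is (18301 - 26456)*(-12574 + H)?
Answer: 65843470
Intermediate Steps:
H = 4500 (H = 25*180 = 4500)
(18301 - 26456)*(-12574 + H) = (18301 - 26456)*(-12574 + 4500) = -8155*(-8074) = 65843470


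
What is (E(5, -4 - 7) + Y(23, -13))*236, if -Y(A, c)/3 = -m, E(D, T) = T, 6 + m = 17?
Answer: 5192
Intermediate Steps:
m = 11 (m = -6 + 17 = 11)
Y(A, c) = 33 (Y(A, c) = -(-3)*11 = -3*(-11) = 33)
(E(5, -4 - 7) + Y(23, -13))*236 = ((-4 - 7) + 33)*236 = (-11 + 33)*236 = 22*236 = 5192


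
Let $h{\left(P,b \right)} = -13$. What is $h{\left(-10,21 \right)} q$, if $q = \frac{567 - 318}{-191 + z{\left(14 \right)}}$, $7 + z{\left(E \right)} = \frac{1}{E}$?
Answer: $\frac{45318}{2771} \approx 16.354$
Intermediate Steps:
$z{\left(E \right)} = -7 + \frac{1}{E}$
$q = - \frac{3486}{2771}$ ($q = \frac{567 - 318}{-191 - \left(7 - \frac{1}{14}\right)} = \frac{249}{-191 + \left(-7 + \frac{1}{14}\right)} = \frac{249}{-191 - \frac{97}{14}} = \frac{249}{- \frac{2771}{14}} = 249 \left(- \frac{14}{2771}\right) = - \frac{3486}{2771} \approx -1.258$)
$h{\left(-10,21 \right)} q = \left(-13\right) \left(- \frac{3486}{2771}\right) = \frac{45318}{2771}$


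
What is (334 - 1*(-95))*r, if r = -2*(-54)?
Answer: 46332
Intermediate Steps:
r = 108
(334 - 1*(-95))*r = (334 - 1*(-95))*108 = (334 + 95)*108 = 429*108 = 46332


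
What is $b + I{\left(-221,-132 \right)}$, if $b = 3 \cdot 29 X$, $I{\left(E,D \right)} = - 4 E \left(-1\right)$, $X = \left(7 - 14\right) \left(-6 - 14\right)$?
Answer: $11296$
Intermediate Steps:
$X = 140$ ($X = \left(-7\right) \left(-20\right) = 140$)
$I{\left(E,D \right)} = 4 E$
$b = 12180$ ($b = 3 \cdot 29 \cdot 140 = 87 \cdot 140 = 12180$)
$b + I{\left(-221,-132 \right)} = 12180 + 4 \left(-221\right) = 12180 - 884 = 11296$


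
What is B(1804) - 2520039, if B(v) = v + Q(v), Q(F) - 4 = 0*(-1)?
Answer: -2518231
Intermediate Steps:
Q(F) = 4 (Q(F) = 4 + 0*(-1) = 4 + 0 = 4)
B(v) = 4 + v (B(v) = v + 4 = 4 + v)
B(1804) - 2520039 = (4 + 1804) - 2520039 = 1808 - 2520039 = -2518231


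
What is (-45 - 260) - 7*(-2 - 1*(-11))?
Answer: -368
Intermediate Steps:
(-45 - 260) - 7*(-2 - 1*(-11)) = -305 - 7*(-2 + 11) = -305 - 7*9 = -305 - 63 = -368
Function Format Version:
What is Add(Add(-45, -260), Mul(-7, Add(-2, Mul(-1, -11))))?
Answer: -368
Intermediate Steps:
Add(Add(-45, -260), Mul(-7, Add(-2, Mul(-1, -11)))) = Add(-305, Mul(-7, Add(-2, 11))) = Add(-305, Mul(-7, 9)) = Add(-305, -63) = -368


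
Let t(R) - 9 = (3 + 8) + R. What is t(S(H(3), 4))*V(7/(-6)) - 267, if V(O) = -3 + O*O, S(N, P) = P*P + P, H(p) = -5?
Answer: -2993/9 ≈ -332.56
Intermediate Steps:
S(N, P) = P + P² (S(N, P) = P² + P = P + P²)
V(O) = -3 + O²
t(R) = 20 + R (t(R) = 9 + ((3 + 8) + R) = 9 + (11 + R) = 20 + R)
t(S(H(3), 4))*V(7/(-6)) - 267 = (20 + 4*(1 + 4))*(-3 + (7/(-6))²) - 267 = (20 + 4*5)*(-3 + (7*(-⅙))²) - 267 = (20 + 20)*(-3 + (-7/6)²) - 267 = 40*(-3 + 49/36) - 267 = 40*(-59/36) - 267 = -590/9 - 267 = -2993/9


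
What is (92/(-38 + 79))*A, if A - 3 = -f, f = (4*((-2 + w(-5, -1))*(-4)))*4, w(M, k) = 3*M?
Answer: -99820/41 ≈ -2434.6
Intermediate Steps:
f = 1088 (f = (4*((-2 + 3*(-5))*(-4)))*4 = (4*((-2 - 15)*(-4)))*4 = (4*(-17*(-4)))*4 = (4*68)*4 = 272*4 = 1088)
A = -1085 (A = 3 - 1*1088 = 3 - 1088 = -1085)
(92/(-38 + 79))*A = (92/(-38 + 79))*(-1085) = (92/41)*(-1085) = -99820/41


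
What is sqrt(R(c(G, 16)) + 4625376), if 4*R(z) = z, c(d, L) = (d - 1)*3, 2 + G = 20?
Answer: sqrt(18501555)/2 ≈ 2150.7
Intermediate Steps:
G = 18 (G = -2 + 20 = 18)
c(d, L) = -3 + 3*d (c(d, L) = (-1 + d)*3 = -3 + 3*d)
R(z) = z/4
sqrt(R(c(G, 16)) + 4625376) = sqrt((-3 + 3*18)/4 + 4625376) = sqrt((-3 + 54)/4 + 4625376) = sqrt((1/4)*51 + 4625376) = sqrt(51/4 + 4625376) = sqrt(18501555/4) = sqrt(18501555)/2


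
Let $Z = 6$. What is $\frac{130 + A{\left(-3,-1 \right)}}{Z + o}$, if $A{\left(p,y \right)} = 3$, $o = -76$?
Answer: $- \frac{19}{10} \approx -1.9$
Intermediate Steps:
$\frac{130 + A{\left(-3,-1 \right)}}{Z + o} = \frac{130 + 3}{6 - 76} = \frac{133}{-70} = 133 \left(- \frac{1}{70}\right) = - \frac{19}{10}$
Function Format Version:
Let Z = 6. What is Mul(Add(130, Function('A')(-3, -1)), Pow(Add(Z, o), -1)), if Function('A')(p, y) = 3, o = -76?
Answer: Rational(-19, 10) ≈ -1.9000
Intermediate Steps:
Mul(Add(130, Function('A')(-3, -1)), Pow(Add(Z, o), -1)) = Mul(Add(130, 3), Pow(Add(6, -76), -1)) = Mul(133, Pow(-70, -1)) = Mul(133, Rational(-1, 70)) = Rational(-19, 10)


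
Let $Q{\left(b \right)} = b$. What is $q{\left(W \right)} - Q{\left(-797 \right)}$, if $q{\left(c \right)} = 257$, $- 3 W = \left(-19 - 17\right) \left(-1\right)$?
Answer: $1054$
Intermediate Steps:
$W = -12$ ($W = - \frac{\left(-19 - 17\right) \left(-1\right)}{3} = - \frac{\left(-36\right) \left(-1\right)}{3} = \left(- \frac{1}{3}\right) 36 = -12$)
$q{\left(W \right)} - Q{\left(-797 \right)} = 257 - -797 = 257 + 797 = 1054$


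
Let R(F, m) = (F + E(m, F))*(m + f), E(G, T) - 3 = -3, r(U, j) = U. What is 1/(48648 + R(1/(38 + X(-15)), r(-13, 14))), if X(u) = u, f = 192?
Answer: 23/1119083 ≈ 2.0553e-5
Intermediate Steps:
E(G, T) = 0 (E(G, T) = 3 - 3 = 0)
R(F, m) = F*(192 + m) (R(F, m) = (F + 0)*(m + 192) = F*(192 + m))
1/(48648 + R(1/(38 + X(-15)), r(-13, 14))) = 1/(48648 + (192 - 13)/(38 - 15)) = 1/(48648 + 179/23) = 1/(1119083/23) = 23/1119083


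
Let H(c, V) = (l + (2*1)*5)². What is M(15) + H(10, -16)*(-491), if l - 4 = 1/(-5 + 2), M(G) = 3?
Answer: -825344/9 ≈ -91705.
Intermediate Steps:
l = 11/3 (l = 4 + 1/(-5 + 2) = 4 + 1/(-3) = 4 - ⅓ = 11/3 ≈ 3.6667)
H(c, V) = 1681/9 (H(c, V) = (11/3 + (2*1)*5)² = (11/3 + 2*5)² = (11/3 + 10)² = (41/3)² = 1681/9)
M(15) + H(10, -16)*(-491) = 3 + (1681/9)*(-491) = 3 - 825371/9 = -825344/9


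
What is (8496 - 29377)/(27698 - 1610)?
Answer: -20881/26088 ≈ -0.80041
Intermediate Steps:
(8496 - 29377)/(27698 - 1610) = -20881/26088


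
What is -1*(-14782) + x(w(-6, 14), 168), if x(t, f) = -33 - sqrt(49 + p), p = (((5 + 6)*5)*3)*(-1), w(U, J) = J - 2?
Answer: 14749 - 2*I*sqrt(29) ≈ 14749.0 - 10.77*I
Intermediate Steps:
w(U, J) = -2 + J
p = -165 (p = ((11*5)*3)*(-1) = (55*3)*(-1) = 165*(-1) = -165)
x(t, f) = -33 - 2*I*sqrt(29) (x(t, f) = -33 - sqrt(49 - 165) = -33 - sqrt(-116) = -33 - 2*I*sqrt(29))
-1*(-14782) + x(w(-6, 14), 168) = -1*(-14782) + (-33 - 2*I*sqrt(29)) = 14782 + (-33 - 2*I*sqrt(29)) = 14749 - 2*I*sqrt(29)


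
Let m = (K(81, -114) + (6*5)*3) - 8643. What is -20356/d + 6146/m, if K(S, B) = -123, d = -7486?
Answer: 32649925/16237134 ≈ 2.0108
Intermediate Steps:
m = -8676 (m = (-123 + (6*5)*3) - 8643 = (-123 + 30*3) - 8643 = (-123 + 90) - 8643 = -33 - 8643 = -8676)
-20356/d + 6146/m = -20356/(-7486) + 6146/(-8676) = -20356*(-1/7486) + 6146*(-1/8676) = 10178/3743 - 3073/4338 = 32649925/16237134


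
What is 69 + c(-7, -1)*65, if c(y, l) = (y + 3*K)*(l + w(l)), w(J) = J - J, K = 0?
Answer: 524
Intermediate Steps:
w(J) = 0
c(y, l) = l*y (c(y, l) = (y + 3*0)*(l + 0) = (y + 0)*l = y*l = l*y)
69 + c(-7, -1)*65 = 69 - 1*(-7)*65 = 69 + 7*65 = 69 + 455 = 524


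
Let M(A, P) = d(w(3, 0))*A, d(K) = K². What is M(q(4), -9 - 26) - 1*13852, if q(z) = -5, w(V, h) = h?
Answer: -13852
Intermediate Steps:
M(A, P) = 0 (M(A, P) = 0²*A = 0*A = 0)
M(q(4), -9 - 26) - 1*13852 = 0 - 1*13852 = 0 - 13852 = -13852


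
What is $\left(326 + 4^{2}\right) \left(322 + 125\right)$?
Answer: $152874$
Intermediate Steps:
$\left(326 + 4^{2}\right) \left(322 + 125\right) = \left(326 + 16\right) 447 = 342 \cdot 447 = 152874$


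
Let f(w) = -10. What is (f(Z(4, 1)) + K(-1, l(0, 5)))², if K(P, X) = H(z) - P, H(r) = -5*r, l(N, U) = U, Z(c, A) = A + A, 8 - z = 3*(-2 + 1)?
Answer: 4096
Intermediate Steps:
z = 11 (z = 8 - 3*(-2 + 1) = 8 - 3*(-1) = 8 - 1*(-3) = 8 + 3 = 11)
Z(c, A) = 2*A
K(P, X) = -55 - P (K(P, X) = -5*11 - P = -55 - P)
(f(Z(4, 1)) + K(-1, l(0, 5)))² = (-10 + (-55 - 1*(-1)))² = (-10 + (-55 + 1))² = (-10 - 54)² = (-64)² = 4096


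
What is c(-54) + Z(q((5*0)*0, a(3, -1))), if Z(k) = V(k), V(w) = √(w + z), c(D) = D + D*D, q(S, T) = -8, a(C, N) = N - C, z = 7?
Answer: 2862 + I ≈ 2862.0 + 1.0*I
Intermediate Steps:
c(D) = D + D²
V(w) = √(7 + w) (V(w) = √(w + 7) = √(7 + w))
Z(k) = √(7 + k)
c(-54) + Z(q((5*0)*0, a(3, -1))) = -54*(1 - 54) + √(7 - 8) = -54*(-53) + √(-1) = 2862 + I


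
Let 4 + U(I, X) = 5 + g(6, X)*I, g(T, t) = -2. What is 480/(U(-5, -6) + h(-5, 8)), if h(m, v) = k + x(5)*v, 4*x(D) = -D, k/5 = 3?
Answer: 30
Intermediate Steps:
k = 15 (k = 5*3 = 15)
x(D) = -D/4 (x(D) = (-D)/4 = -D/4)
h(m, v) = 15 - 5*v/4 (h(m, v) = 15 + (-¼*5)*v = 15 - 5*v/4)
U(I, X) = 1 - 2*I (U(I, X) = -4 + (5 - 2*I) = 1 - 2*I)
480/(U(-5, -6) + h(-5, 8)) = 480/((1 - 2*(-5)) + (15 - 5/4*8)) = 480/((1 + 10) + (15 - 10)) = 480/(11 + 5) = 480/16 = 480*(1/16) = 30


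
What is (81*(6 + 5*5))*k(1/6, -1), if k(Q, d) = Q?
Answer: 837/2 ≈ 418.50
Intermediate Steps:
(81*(6 + 5*5))*k(1/6, -1) = (81*(6 + 5*5))/6 = (81*(6 + 25))*(⅙) = (81*31)*(⅙) = 2511*(⅙) = 837/2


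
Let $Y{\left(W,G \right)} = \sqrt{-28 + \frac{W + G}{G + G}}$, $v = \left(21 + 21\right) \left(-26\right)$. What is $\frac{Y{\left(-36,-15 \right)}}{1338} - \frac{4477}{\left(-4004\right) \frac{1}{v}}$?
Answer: $-1221 + \frac{i \sqrt{2630}}{13380} \approx -1221.0 + 0.0038329 i$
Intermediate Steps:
$v = -1092$ ($v = 42 \left(-26\right) = -1092$)
$Y{\left(W,G \right)} = \sqrt{-28 + \frac{G + W}{2 G}}$
$\frac{Y{\left(-36,-15 \right)}}{1338} - \frac{4477}{\left(-4004\right) \frac{1}{v}} = \frac{\frac{1}{2} \sqrt{-110 + 2 \left(-36\right) \frac{1}{-15}}}{1338} - \frac{4477}{\left(-4004\right) \frac{1}{-1092}} = \frac{\sqrt{-110 + 2 \left(-36\right) \left(- \frac{1}{15}\right)}}{2} \cdot \frac{1}{1338} - \frac{4477}{\left(-4004\right) \left(- \frac{1}{1092}\right)} = \frac{\sqrt{-110 + \frac{24}{5}}}{2} \cdot \frac{1}{1338} - \frac{4477}{\frac{11}{3}} = \frac{\sqrt{- \frac{526}{5}}}{2} \cdot \frac{1}{1338} - 1221 = \frac{\frac{1}{5} i \sqrt{2630}}{2} \cdot \frac{1}{1338} - 1221 = \frac{i \sqrt{2630}}{10} \cdot \frac{1}{1338} - 1221 = \frac{i \sqrt{2630}}{13380} - 1221 = -1221 + \frac{i \sqrt{2630}}{13380}$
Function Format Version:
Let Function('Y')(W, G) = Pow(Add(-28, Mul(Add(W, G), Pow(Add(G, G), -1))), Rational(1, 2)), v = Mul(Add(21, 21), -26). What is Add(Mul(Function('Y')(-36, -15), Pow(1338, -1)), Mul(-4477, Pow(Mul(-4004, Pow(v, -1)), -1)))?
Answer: Add(-1221, Mul(Rational(1, 13380), I, Pow(2630, Rational(1, 2)))) ≈ Add(-1221.0, Mul(0.0038329, I))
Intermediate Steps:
v = -1092 (v = Mul(42, -26) = -1092)
Function('Y')(W, G) = Pow(Add(-28, Mul(Rational(1, 2), Pow(G, -1), Add(G, W))), Rational(1, 2)) (Function('Y')(W, G) = Pow(Add(-28, Mul(Add(G, W), Pow(Mul(2, G), -1))), Rational(1, 2)) = Pow(Add(-28, Mul(Add(G, W), Mul(Rational(1, 2), Pow(G, -1)))), Rational(1, 2)) = Pow(Add(-28, Mul(Rational(1, 2), Pow(G, -1), Add(G, W))), Rational(1, 2)))
Add(Mul(Function('Y')(-36, -15), Pow(1338, -1)), Mul(-4477, Pow(Mul(-4004, Pow(v, -1)), -1))) = Add(Mul(Mul(Rational(1, 2), Pow(Add(-110, Mul(2, -36, Pow(-15, -1))), Rational(1, 2))), Pow(1338, -1)), Mul(-4477, Pow(Mul(-4004, Pow(-1092, -1)), -1))) = Add(Mul(Mul(Rational(1, 2), Pow(Add(-110, Mul(2, -36, Rational(-1, 15))), Rational(1, 2))), Rational(1, 1338)), Mul(-4477, Pow(Mul(-4004, Rational(-1, 1092)), -1))) = Add(Mul(Mul(Rational(1, 2), Pow(Add(-110, Rational(24, 5)), Rational(1, 2))), Rational(1, 1338)), Mul(-4477, Pow(Rational(11, 3), -1))) = Add(Mul(Mul(Rational(1, 2), Pow(Rational(-526, 5), Rational(1, 2))), Rational(1, 1338)), Mul(-4477, Rational(3, 11))) = Add(Mul(Mul(Rational(1, 2), Mul(Rational(1, 5), I, Pow(2630, Rational(1, 2)))), Rational(1, 1338)), -1221) = Add(Mul(Mul(Rational(1, 10), I, Pow(2630, Rational(1, 2))), Rational(1, 1338)), -1221) = Add(Mul(Rational(1, 13380), I, Pow(2630, Rational(1, 2))), -1221) = Add(-1221, Mul(Rational(1, 13380), I, Pow(2630, Rational(1, 2))))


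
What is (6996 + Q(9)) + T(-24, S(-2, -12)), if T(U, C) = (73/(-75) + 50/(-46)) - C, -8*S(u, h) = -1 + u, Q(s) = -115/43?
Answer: 4148394299/593400 ≈ 6990.9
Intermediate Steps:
Q(s) = -115/43 (Q(s) = -115*1/43 = -115/43)
S(u, h) = 1/8 - u/8 (S(u, h) = -(-1 + u)/8 = 1/8 - u/8)
T(U, C) = -3554/1725 - C (T(U, C) = (73*(-1/75) + 50*(-1/46)) - C = (-73/75 - 25/23) - C = -3554/1725 - C)
(6996 + Q(9)) + T(-24, S(-2, -12)) = (6996 - 115/43) + (-3554/1725 - (1/8 - 1/8*(-2))) = 300713/43 + (-3554/1725 - (1/8 + 1/4)) = 300713/43 + (-3554/1725 - 1*3/8) = 300713/43 + (-3554/1725 - 3/8) = 300713/43 - 33607/13800 = 4148394299/593400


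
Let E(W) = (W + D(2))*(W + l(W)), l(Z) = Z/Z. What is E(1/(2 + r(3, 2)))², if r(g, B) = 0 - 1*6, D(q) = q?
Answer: 441/256 ≈ 1.7227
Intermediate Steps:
r(g, B) = -6 (r(g, B) = 0 - 6 = -6)
l(Z) = 1
E(W) = (1 + W)*(2 + W) (E(W) = (W + 2)*(W + 1) = (2 + W)*(1 + W) = (1 + W)*(2 + W))
E(1/(2 + r(3, 2)))² = (2 + (1/(2 - 6))² + 3/(2 - 6))² = (2 + (1/(-4))² + 3/(-4))² = (2 + (-¼)² + 3*(-¼))² = (2 + 1/16 - ¾)² = (21/16)² = 441/256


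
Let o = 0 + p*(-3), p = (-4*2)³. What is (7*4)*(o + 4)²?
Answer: 66404800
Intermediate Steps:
p = -512 (p = (-8)³ = -512)
o = 1536 (o = 0 - 512*(-3) = 0 + 1536 = 1536)
(7*4)*(o + 4)² = (7*4)*(1536 + 4)² = 28*1540² = 28*2371600 = 66404800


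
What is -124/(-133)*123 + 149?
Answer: 35069/133 ≈ 263.68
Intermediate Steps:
-124/(-133)*123 + 149 = -124*(-1/133)*123 + 149 = (124/133)*123 + 149 = 15252/133 + 149 = 35069/133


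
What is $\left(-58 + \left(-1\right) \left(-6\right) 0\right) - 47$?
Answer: $-105$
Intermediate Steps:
$\left(-58 + \left(-1\right) \left(-6\right) 0\right) - 47 = \left(-58 + 6 \cdot 0\right) - 47 = \left(-58 + 0\right) - 47 = -58 - 47 = -105$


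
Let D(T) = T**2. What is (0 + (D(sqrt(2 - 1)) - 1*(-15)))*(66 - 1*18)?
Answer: 768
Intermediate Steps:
(0 + (D(sqrt(2 - 1)) - 1*(-15)))*(66 - 1*18) = (0 + ((sqrt(2 - 1))**2 - 1*(-15)))*(66 - 1*18) = (0 + ((sqrt(1))**2 + 15))*(66 - 18) = (0 + (1**2 + 15))*48 = (0 + (1 + 15))*48 = (0 + 16)*48 = 16*48 = 768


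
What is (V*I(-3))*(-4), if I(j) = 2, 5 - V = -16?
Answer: -168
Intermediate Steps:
V = 21 (V = 5 - 1*(-16) = 5 + 16 = 21)
(V*I(-3))*(-4) = (21*2)*(-4) = 42*(-4) = -168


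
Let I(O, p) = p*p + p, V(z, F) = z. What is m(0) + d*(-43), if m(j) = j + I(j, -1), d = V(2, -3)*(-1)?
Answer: 86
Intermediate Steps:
I(O, p) = p + p² (I(O, p) = p² + p = p + p²)
d = -2 (d = 2*(-1) = -2)
m(j) = j (m(j) = j - (1 - 1) = j - 1*0 = j + 0 = j)
m(0) + d*(-43) = 0 - 2*(-43) = 0 + 86 = 86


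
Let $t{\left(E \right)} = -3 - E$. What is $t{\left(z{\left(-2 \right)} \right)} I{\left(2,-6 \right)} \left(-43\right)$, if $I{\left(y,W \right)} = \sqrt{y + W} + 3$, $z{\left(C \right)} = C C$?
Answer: $903 + 602 i \approx 903.0 + 602.0 i$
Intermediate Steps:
$z{\left(C \right)} = C^{2}$
$I{\left(y,W \right)} = 3 + \sqrt{W + y}$ ($I{\left(y,W \right)} = \sqrt{W + y} + 3 = 3 + \sqrt{W + y}$)
$t{\left(z{\left(-2 \right)} \right)} I{\left(2,-6 \right)} \left(-43\right) = \left(-3 - \left(-2\right)^{2}\right) \left(3 + \sqrt{-6 + 2}\right) \left(-43\right) = \left(-3 - 4\right) \left(3 + \sqrt{-4}\right) \left(-43\right) = \left(-3 - 4\right) \left(3 + 2 i\right) \left(-43\right) = - 7 \left(3 + 2 i\right) \left(-43\right) = \left(-21 - 14 i\right) \left(-43\right) = 903 + 602 i$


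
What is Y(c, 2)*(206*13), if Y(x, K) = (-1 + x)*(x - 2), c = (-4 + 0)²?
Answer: 562380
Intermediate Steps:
c = 16 (c = (-4)² = 16)
Y(x, K) = (-1 + x)*(-2 + x)
Y(c, 2)*(206*13) = (2 + 16² - 3*16)*(206*13) = (2 + 256 - 48)*2678 = 210*2678 = 562380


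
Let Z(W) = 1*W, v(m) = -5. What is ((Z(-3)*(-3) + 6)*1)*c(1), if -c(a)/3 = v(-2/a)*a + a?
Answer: 180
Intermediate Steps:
Z(W) = W
c(a) = 12*a (c(a) = -3*(-5*a + a) = -(-12)*a = 12*a)
((Z(-3)*(-3) + 6)*1)*c(1) = ((-3*(-3) + 6)*1)*(12*1) = ((9 + 6)*1)*12 = (15*1)*12 = 15*12 = 180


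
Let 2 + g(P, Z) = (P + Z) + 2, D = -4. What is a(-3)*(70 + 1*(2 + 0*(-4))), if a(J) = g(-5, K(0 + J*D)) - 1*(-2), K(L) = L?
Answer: 648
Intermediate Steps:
g(P, Z) = P + Z (g(P, Z) = -2 + ((P + Z) + 2) = -2 + (2 + P + Z) = P + Z)
a(J) = -3 - 4*J (a(J) = (-5 + (0 + J*(-4))) - 1*(-2) = (-5 + (0 - 4*J)) + 2 = (-5 - 4*J) + 2 = -3 - 4*J)
a(-3)*(70 + 1*(2 + 0*(-4))) = (-3 - 4*(-3))*(70 + 1*(2 + 0*(-4))) = (-3 + 12)*(70 + 1*(2 + 0)) = 9*(70 + 1*2) = 9*(70 + 2) = 9*72 = 648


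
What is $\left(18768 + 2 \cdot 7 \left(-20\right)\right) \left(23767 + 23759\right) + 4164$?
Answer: $878664852$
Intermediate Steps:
$\left(18768 + 2 \cdot 7 \left(-20\right)\right) \left(23767 + 23759\right) + 4164 = \left(18768 + 14 \left(-20\right)\right) 47526 + 4164 = \left(18768 - 280\right) 47526 + 4164 = 18488 \cdot 47526 + 4164 = 878660688 + 4164 = 878664852$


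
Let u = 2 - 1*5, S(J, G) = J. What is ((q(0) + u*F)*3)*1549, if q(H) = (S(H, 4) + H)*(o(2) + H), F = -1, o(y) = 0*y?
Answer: 13941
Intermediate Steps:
o(y) = 0
u = -3 (u = 2 - 5 = -3)
q(H) = 2*H² (q(H) = (H + H)*(0 + H) = (2*H)*H = 2*H²)
((q(0) + u*F)*3)*1549 = ((2*0² - 3*(-1))*3)*1549 = ((2*0 + 3)*3)*1549 = ((0 + 3)*3)*1549 = (3*3)*1549 = 9*1549 = 13941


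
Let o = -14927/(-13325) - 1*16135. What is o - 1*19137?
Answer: -469984473/13325 ≈ -35271.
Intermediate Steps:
o = -214983948/13325 (o = -14927*(-1/13325) - 16135 = 14927/13325 - 16135 = -214983948/13325 ≈ -16134.)
o - 1*19137 = -214983948/13325 - 1*19137 = -214983948/13325 - 19137 = -469984473/13325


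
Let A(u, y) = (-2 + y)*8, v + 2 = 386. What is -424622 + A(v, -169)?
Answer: -425990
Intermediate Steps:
v = 384 (v = -2 + 386 = 384)
A(u, y) = -16 + 8*y
-424622 + A(v, -169) = -424622 + (-16 + 8*(-169)) = -424622 + (-16 - 1352) = -424622 - 1368 = -425990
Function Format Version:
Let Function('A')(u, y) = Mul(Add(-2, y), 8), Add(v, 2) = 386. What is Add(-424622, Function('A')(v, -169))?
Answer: -425990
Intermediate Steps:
v = 384 (v = Add(-2, 386) = 384)
Function('A')(u, y) = Add(-16, Mul(8, y))
Add(-424622, Function('A')(v, -169)) = Add(-424622, Add(-16, Mul(8, -169))) = Add(-424622, Add(-16, -1352)) = Add(-424622, -1368) = -425990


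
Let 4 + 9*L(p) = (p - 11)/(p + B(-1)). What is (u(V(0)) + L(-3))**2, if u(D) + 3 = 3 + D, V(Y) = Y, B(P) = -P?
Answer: 1/9 ≈ 0.11111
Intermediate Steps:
u(D) = D (u(D) = -3 + (3 + D) = D)
L(p) = -4/9 + (-11 + p)/(9*(1 + p)) (L(p) = -4/9 + ((p - 11)/(p - 1*(-1)))/9 = -4/9 + ((-11 + p)/(p + 1))/9 = -4/9 + ((-11 + p)/(1 + p))/9 = -4/9 + (-11 + p)/(9*(1 + p)))
(u(V(0)) + L(-3))**2 = (0 + (-5 - 1*(-3))/(3*(1 - 3)))**2 = (0 + (1/3)*(-5 + 3)/(-2))**2 = (0 + (1/3)*(-1/2)*(-2))**2 = (0 + 1/3)**2 = (1/3)**2 = 1/9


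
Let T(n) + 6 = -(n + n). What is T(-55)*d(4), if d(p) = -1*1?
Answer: -104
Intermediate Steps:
T(n) = -6 - 2*n (T(n) = -6 - (n + n) = -6 - 2*n)
d(p) = -1
T(-55)*d(4) = (-6 - 2*(-55))*(-1) = (-6 + 110)*(-1) = 104*(-1) = -104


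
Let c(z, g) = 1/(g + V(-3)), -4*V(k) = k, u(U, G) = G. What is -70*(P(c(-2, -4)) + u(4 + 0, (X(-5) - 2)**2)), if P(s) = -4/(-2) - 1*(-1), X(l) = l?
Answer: -3640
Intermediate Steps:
V(k) = -k/4
c(z, g) = 1/(3/4 + g) (c(z, g) = 1/(g - 1/4*(-3)) = 1/(g + 3/4) = 1/(3/4 + g))
P(s) = 3 (P(s) = -4*(-1/2) + 1 = 2 + 1 = 3)
-70*(P(c(-2, -4)) + u(4 + 0, (X(-5) - 2)**2)) = -70*(3 + (-5 - 2)**2) = -70*(3 + (-7)**2) = -70*(3 + 49) = -70*52 = -3640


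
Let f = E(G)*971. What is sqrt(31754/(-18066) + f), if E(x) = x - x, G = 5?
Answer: I*sqrt(143416941)/9033 ≈ 1.3258*I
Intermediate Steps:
E(x) = 0
f = 0 (f = 0*971 = 0)
sqrt(31754/(-18066) + f) = sqrt(31754/(-18066) + 0) = sqrt(31754*(-1/18066) + 0) = sqrt(-15877/9033 + 0) = sqrt(-15877/9033) = I*sqrt(143416941)/9033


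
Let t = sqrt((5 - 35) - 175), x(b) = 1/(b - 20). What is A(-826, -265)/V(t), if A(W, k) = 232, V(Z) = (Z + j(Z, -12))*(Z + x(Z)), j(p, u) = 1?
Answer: 29*(-sqrt(205) - 20*I)/(28*sqrt(205) + 487*I) ≈ -1.1283 - 0.076179*I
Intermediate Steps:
x(b) = 1/(-20 + b)
t = I*sqrt(205) (t = sqrt(-30 - 175) = sqrt(-205) = I*sqrt(205) ≈ 14.318*I)
V(Z) = (1 + Z)*(Z + 1/(-20 + Z)) (V(Z) = (Z + 1)*(Z + 1/(-20 + Z)) = (1 + Z)*(Z + 1/(-20 + Z)))
A(-826, -265)/V(t) = 232/(((1 + I*sqrt(205) + (I*sqrt(205))*(1 + I*sqrt(205))*(-20 + I*sqrt(205)))/(-20 + I*sqrt(205)))) = 232/(((1 + I*sqrt(205) + I*sqrt(205)*(1 + I*sqrt(205))*(-20 + I*sqrt(205)))/(-20 + I*sqrt(205)))) = 232*((-20 + I*sqrt(205))/(1 + I*sqrt(205) + I*sqrt(205)*(1 + I*sqrt(205))*(-20 + I*sqrt(205)))) = 232*(-20 + I*sqrt(205))/(1 + I*sqrt(205) + I*sqrt(205)*(1 + I*sqrt(205))*(-20 + I*sqrt(205)))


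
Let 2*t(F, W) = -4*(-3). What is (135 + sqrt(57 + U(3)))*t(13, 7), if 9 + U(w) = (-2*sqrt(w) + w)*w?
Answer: 810 + 6*sqrt(57 - 6*sqrt(3)) ≈ 850.96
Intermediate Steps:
t(F, W) = 6 (t(F, W) = (-4*(-3))/2 = (1/2)*12 = 6)
U(w) = -9 + w*(w - 2*sqrt(w)) (U(w) = -9 + (-2*sqrt(w) + w)*w = -9 + (w - 2*sqrt(w))*w = -9 + w*(w - 2*sqrt(w)))
(135 + sqrt(57 + U(3)))*t(13, 7) = (135 + sqrt(57 + (-9 + 3**2 - 6*sqrt(3))))*6 = (135 + sqrt(57 + (-9 + 9 - 6*sqrt(3))))*6 = (135 + sqrt(57 - 6*sqrt(3)))*6 = 810 + 6*sqrt(57 - 6*sqrt(3))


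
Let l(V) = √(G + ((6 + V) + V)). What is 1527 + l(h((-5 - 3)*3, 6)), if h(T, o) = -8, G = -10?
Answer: 1527 + 2*I*√5 ≈ 1527.0 + 4.4721*I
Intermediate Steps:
l(V) = √(-4 + 2*V) (l(V) = √(-10 + ((6 + V) + V)) = √(-10 + (6 + 2*V)) = √(-4 + 2*V))
1527 + l(h((-5 - 3)*3, 6)) = 1527 + √(-4 + 2*(-8)) = 1527 + √(-4 - 16) = 1527 + √(-20) = 1527 + 2*I*√5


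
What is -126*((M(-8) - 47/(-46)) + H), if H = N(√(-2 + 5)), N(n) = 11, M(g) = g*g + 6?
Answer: -237699/23 ≈ -10335.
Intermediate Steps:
M(g) = 6 + g² (M(g) = g² + 6 = 6 + g²)
H = 11
-126*((M(-8) - 47/(-46)) + H) = -126*(((6 + (-8)²) - 47/(-46)) + 11) = -126*(((6 + 64) - 47*(-1/46)) + 11) = -126*((70 + 47/46) + 11) = -126*(3267/46 + 11) = -126*3773/46 = -237699/23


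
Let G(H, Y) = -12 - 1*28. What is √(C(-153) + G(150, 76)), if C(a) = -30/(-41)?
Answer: I*√66010/41 ≈ 6.2664*I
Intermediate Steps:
G(H, Y) = -40 (G(H, Y) = -12 - 28 = -40)
C(a) = 30/41 (C(a) = -30*(-1/41) = 30/41)
√(C(-153) + G(150, 76)) = √(30/41 - 40) = √(-1610/41) = I*√66010/41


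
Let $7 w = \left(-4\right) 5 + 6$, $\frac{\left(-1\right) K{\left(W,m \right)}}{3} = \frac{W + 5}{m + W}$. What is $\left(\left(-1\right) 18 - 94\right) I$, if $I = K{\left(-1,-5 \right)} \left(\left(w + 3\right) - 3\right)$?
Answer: $448$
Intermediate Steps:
$K{\left(W,m \right)} = - \frac{3 \left(5 + W\right)}{W + m}$ ($K{\left(W,m \right)} = - 3 \frac{W + 5}{m + W} = - 3 \frac{5 + W}{W + m} = - \frac{3 \left(5 + W\right)}{W + m}$)
$w = -2$ ($w = \frac{\left(-4\right) 5 + 6}{7} = \frac{-20 + 6}{7} = \frac{1}{7} \left(-14\right) = -2$)
$I = -4$ ($I = \frac{3 \left(-5 - -1\right)}{-1 - 5} \left(\left(-2 + 3\right) - 3\right) = \frac{3 \left(-5 + 1\right)}{-6} \left(1 - 3\right) = 3 \left(- \frac{1}{6}\right) \left(-4\right) \left(-2\right) = 2 \left(-2\right) = -4$)
$\left(\left(-1\right) 18 - 94\right) I = \left(\left(-1\right) 18 - 94\right) \left(-4\right) = \left(-18 - 94\right) \left(-4\right) = \left(-112\right) \left(-4\right) = 448$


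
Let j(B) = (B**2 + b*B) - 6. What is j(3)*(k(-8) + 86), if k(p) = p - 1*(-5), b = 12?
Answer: 3237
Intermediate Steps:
k(p) = 5 + p (k(p) = p + 5 = 5 + p)
j(B) = -6 + B**2 + 12*B (j(B) = (B**2 + 12*B) - 6 = -6 + B**2 + 12*B)
j(3)*(k(-8) + 86) = (-6 + 3**2 + 12*3)*((5 - 8) + 86) = (-6 + 9 + 36)*(-3 + 86) = 39*83 = 3237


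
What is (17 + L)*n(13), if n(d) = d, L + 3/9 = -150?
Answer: -5200/3 ≈ -1733.3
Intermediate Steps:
L = -451/3 (L = -1/3 - 150 = -451/3 ≈ -150.33)
(17 + L)*n(13) = (17 - 451/3)*13 = -400/3*13 = -5200/3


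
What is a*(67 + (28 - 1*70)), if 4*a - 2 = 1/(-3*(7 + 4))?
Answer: 1625/132 ≈ 12.311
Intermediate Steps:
a = 65/132 (a = ½ + 1/(4*((-3*(7 + 4)))) = ½ + 1/(4*((-3*11))) = ½ + (¼)/(-33) = ½ + (¼)*(-1/33) = ½ - 1/132 = 65/132 ≈ 0.49242)
a*(67 + (28 - 1*70)) = 65*(67 + (28 - 1*70))/132 = 65*(67 + (28 - 70))/132 = 65*(67 - 42)/132 = (65/132)*25 = 1625/132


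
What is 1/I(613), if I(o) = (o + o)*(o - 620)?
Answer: -1/8582 ≈ -0.00011652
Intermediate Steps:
I(o) = 2*o*(-620 + o) (I(o) = (2*o)*(-620 + o) = 2*o*(-620 + o))
1/I(613) = 1/(2*613*(-620 + 613)) = 1/(2*613*(-7)) = 1/(-8582) = -1/8582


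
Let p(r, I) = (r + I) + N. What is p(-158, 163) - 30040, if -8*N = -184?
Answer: -30012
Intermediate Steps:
N = 23 (N = -⅛*(-184) = 23)
p(r, I) = 23 + I + r (p(r, I) = (r + I) + 23 = (I + r) + 23 = 23 + I + r)
p(-158, 163) - 30040 = (23 + 163 - 158) - 30040 = 28 - 30040 = -30012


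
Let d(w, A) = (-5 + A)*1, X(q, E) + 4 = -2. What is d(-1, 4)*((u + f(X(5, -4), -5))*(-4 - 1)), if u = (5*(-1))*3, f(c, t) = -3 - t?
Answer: -65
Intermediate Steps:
X(q, E) = -6 (X(q, E) = -4 - 2 = -6)
d(w, A) = -5 + A
u = -15 (u = -5*3 = -15)
d(-1, 4)*((u + f(X(5, -4), -5))*(-4 - 1)) = (-5 + 4)*((-15 + (-3 - 1*(-5)))*(-4 - 1)) = -(-15 + (-3 + 5))*(-5) = -(-15 + 2)*(-5) = -(-13)*(-5) = -1*65 = -65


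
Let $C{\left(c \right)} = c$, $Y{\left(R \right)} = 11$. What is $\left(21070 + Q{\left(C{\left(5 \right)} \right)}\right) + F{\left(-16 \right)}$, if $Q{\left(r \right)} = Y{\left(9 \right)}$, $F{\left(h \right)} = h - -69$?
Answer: $21134$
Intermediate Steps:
$F{\left(h \right)} = 69 + h$ ($F{\left(h \right)} = h + 69 = 69 + h$)
$Q{\left(r \right)} = 11$
$\left(21070 + Q{\left(C{\left(5 \right)} \right)}\right) + F{\left(-16 \right)} = \left(21070 + 11\right) + \left(69 - 16\right) = 21081 + 53 = 21134$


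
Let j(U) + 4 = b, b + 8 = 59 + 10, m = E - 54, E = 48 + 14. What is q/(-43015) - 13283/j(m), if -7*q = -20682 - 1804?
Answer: -4000859417/17162985 ≈ -233.11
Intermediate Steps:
E = 62
q = 22486/7 (q = -(-20682 - 1804)/7 = -⅐*(-22486) = 22486/7 ≈ 3212.3)
m = 8 (m = 62 - 54 = 8)
b = 61 (b = -8 + (59 + 10) = -8 + 69 = 61)
j(U) = 57 (j(U) = -4 + 61 = 57)
q/(-43015) - 13283/j(m) = (22486/7)/(-43015) - 13283/57 = (22486/7)*(-1/43015) - 13283*1/57 = -22486/301105 - 13283/57 = -4000859417/17162985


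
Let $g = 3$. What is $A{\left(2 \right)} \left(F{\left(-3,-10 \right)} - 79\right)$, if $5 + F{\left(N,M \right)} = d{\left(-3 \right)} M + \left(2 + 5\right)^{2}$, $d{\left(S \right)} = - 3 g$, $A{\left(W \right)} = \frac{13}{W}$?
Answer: $\frac{715}{2} \approx 357.5$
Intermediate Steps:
$d{\left(S \right)} = -9$ ($d{\left(S \right)} = \left(-3\right) 3 = -9$)
$F{\left(N,M \right)} = 44 - 9 M$ ($F{\left(N,M \right)} = -5 - \left(- \left(2 + 5\right)^{2} + 9 M\right) = -5 - \left(-49 + 9 M\right) = 44 - 9 M$)
$A{\left(2 \right)} \left(F{\left(-3,-10 \right)} - 79\right) = \frac{13}{2} \left(\left(44 - -90\right) - 79\right) = 13 \cdot \frac{1}{2} \left(\left(44 + 90\right) - 79\right) = \frac{13 \left(134 - 79\right)}{2} = \frac{13}{2} \cdot 55 = \frac{715}{2}$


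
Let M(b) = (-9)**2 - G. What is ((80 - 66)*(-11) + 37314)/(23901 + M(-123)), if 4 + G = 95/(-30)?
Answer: 44592/28787 ≈ 1.5490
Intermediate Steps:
G = -43/6 (G = -4 + 95/(-30) = -4 + 95*(-1/30) = -4 - 19/6 = -43/6 ≈ -7.1667)
M(b) = 529/6 (M(b) = (-9)**2 - 1*(-43/6) = 81 + 43/6 = 529/6)
((80 - 66)*(-11) + 37314)/(23901 + M(-123)) = ((80 - 66)*(-11) + 37314)/(23901 + 529/6) = (14*(-11) + 37314)/(143935/6) = (-154 + 37314)*(6/143935) = 37160*(6/143935) = 44592/28787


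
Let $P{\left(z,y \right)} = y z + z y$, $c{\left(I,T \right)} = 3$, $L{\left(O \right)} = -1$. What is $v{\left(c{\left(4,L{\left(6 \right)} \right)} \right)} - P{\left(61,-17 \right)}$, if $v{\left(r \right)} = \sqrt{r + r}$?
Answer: $2074 + \sqrt{6} \approx 2076.4$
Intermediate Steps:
$P{\left(z,y \right)} = 2 y z$ ($P{\left(z,y \right)} = y z + y z = 2 y z$)
$v{\left(r \right)} = \sqrt{2} \sqrt{r}$ ($v{\left(r \right)} = \sqrt{2 r} = \sqrt{2} \sqrt{r}$)
$v{\left(c{\left(4,L{\left(6 \right)} \right)} \right)} - P{\left(61,-17 \right)} = \sqrt{2} \sqrt{3} - 2 \left(-17\right) 61 = \sqrt{6} - -2074 = \sqrt{6} + 2074 = 2074 + \sqrt{6}$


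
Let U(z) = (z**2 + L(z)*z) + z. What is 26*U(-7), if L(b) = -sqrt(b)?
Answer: 1092 + 182*I*sqrt(7) ≈ 1092.0 + 481.53*I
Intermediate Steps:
U(z) = z + z**2 - z**(3/2) (U(z) = (z**2 + (-sqrt(z))*z) + z = (z**2 - z**(3/2)) + z = z + z**2 - z**(3/2))
26*U(-7) = 26*(-7*(1 - 7 - sqrt(-7))) = 26*(-7*(1 - 7 - I*sqrt(7))) = 26*(-7*(-6 - I*sqrt(7))) = 26*(42 + 7*I*sqrt(7)) = 1092 + 182*I*sqrt(7)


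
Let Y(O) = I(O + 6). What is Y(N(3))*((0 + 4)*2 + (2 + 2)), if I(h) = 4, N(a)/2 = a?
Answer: 48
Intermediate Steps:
N(a) = 2*a
Y(O) = 4
Y(N(3))*((0 + 4)*2 + (2 + 2)) = 4*((0 + 4)*2 + (2 + 2)) = 4*(4*2 + 4) = 4*(8 + 4) = 4*12 = 48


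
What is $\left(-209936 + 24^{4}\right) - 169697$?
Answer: $-47857$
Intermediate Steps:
$\left(-209936 + 24^{4}\right) - 169697 = \left(-209936 + 331776\right) - 169697 = 121840 - 169697 = -47857$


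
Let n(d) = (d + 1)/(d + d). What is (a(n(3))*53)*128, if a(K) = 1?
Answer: 6784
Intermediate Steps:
n(d) = (1 + d)/(2*d) (n(d) = (1 + d)/((2*d)) = (1 + d)*(1/(2*d)) = (1 + d)/(2*d))
(a(n(3))*53)*128 = (1*53)*128 = 53*128 = 6784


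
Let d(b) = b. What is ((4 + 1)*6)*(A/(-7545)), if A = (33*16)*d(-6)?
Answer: 6336/503 ≈ 12.596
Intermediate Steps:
A = -3168 (A = (33*16)*(-6) = 528*(-6) = -3168)
((4 + 1)*6)*(A/(-7545)) = ((4 + 1)*6)*(-3168/(-7545)) = (5*6)*(-3168*(-1/7545)) = 30*(1056/2515) = 6336/503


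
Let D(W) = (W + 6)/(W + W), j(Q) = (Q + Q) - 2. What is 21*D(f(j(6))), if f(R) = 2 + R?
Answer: 63/4 ≈ 15.750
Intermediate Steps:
j(Q) = -2 + 2*Q (j(Q) = 2*Q - 2 = -2 + 2*Q)
D(W) = (6 + W)/(2*W) (D(W) = (6 + W)/((2*W)) = (6 + W)*(1/(2*W)) = (6 + W)/(2*W))
21*D(f(j(6))) = 21*((6 + (2 + (-2 + 2*6)))/(2*(2 + (-2 + 2*6)))) = 21*((6 + (2 + (-2 + 12)))/(2*(2 + (-2 + 12)))) = 21*((6 + (2 + 10))/(2*(2 + 10))) = 21*((½)*(6 + 12)/12) = 21*((½)*(1/12)*18) = 21*(¾) = 63/4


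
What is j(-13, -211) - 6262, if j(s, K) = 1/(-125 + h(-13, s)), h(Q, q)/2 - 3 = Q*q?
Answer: -1371377/219 ≈ -6262.0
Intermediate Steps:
h(Q, q) = 6 + 2*Q*q (h(Q, q) = 6 + 2*(Q*q) = 6 + 2*Q*q)
j(s, K) = 1/(-119 - 26*s) (j(s, K) = 1/(-125 + (6 + 2*(-13)*s)) = 1/(-125 + (6 - 26*s)) = 1/(-119 - 26*s))
j(-13, -211) - 6262 = -1/(119 + 26*(-13)) - 6262 = -1/(119 - 338) - 6262 = -1/(-219) - 6262 = -1*(-1/219) - 6262 = 1/219 - 6262 = -1371377/219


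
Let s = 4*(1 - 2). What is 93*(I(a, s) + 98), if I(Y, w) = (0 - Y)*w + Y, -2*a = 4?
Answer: 8184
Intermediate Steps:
a = -2 (a = -1/2*4 = -2)
s = -4 (s = 4*(-1) = -4)
I(Y, w) = Y - Y*w (I(Y, w) = (-Y)*w + Y = -Y*w + Y = Y - Y*w)
93*(I(a, s) + 98) = 93*(-2*(1 - 1*(-4)) + 98) = 93*(-2*(1 + 4) + 98) = 93*(-2*5 + 98) = 93*(-10 + 98) = 93*88 = 8184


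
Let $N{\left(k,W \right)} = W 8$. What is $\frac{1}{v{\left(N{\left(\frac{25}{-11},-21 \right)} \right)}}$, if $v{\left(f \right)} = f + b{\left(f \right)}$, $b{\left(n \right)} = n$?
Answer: $- \frac{1}{336} \approx -0.0029762$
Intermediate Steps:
$N{\left(k,W \right)} = 8 W$
$v{\left(f \right)} = 2 f$ ($v{\left(f \right)} = f + f = 2 f$)
$\frac{1}{v{\left(N{\left(\frac{25}{-11},-21 \right)} \right)}} = \frac{1}{2 \cdot 8 \left(-21\right)} = \frac{1}{2 \left(-168\right)} = \frac{1}{-336} = - \frac{1}{336}$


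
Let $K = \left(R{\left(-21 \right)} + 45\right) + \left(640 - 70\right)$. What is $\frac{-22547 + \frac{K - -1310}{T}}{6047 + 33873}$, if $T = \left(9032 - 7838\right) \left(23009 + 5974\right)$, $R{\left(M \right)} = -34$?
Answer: $- \frac{780254761103}{1381459623840} \approx -0.5648$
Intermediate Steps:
$T = 34605702$ ($T = 1194 \cdot 28983 = 34605702$)
$K = 581$ ($K = \left(-34 + 45\right) + \left(640 - 70\right) = 11 + 570 = 581$)
$\frac{-22547 + \frac{K - -1310}{T}}{6047 + 33873} = \frac{-22547 + \frac{581 - -1310}{34605702}}{6047 + 33873} = \frac{-22547 + \left(581 + 1310\right) \frac{1}{34605702}}{39920} = \left(-22547 + 1891 \cdot \frac{1}{34605702}\right) \frac{1}{39920} = \left(-22547 + \frac{1891}{34605702}\right) \frac{1}{39920} = \left(- \frac{780254761103}{34605702}\right) \frac{1}{39920} = - \frac{780254761103}{1381459623840}$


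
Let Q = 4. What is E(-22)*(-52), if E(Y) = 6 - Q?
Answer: -104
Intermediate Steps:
E(Y) = 2 (E(Y) = 6 - 1*4 = 6 - 4 = 2)
E(-22)*(-52) = 2*(-52) = -104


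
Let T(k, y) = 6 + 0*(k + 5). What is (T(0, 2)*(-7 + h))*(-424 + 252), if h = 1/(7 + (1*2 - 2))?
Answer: 49536/7 ≈ 7076.6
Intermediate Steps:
T(k, y) = 6 (T(k, y) = 6 + 0*(5 + k) = 6 + 0 = 6)
h = ⅐ (h = 1/(7 + (2 - 2)) = 1/(7 + 0) = 1/7 = ⅐ ≈ 0.14286)
(T(0, 2)*(-7 + h))*(-424 + 252) = (6*(-7 + ⅐))*(-424 + 252) = (6*(-48/7))*(-172) = -288/7*(-172) = 49536/7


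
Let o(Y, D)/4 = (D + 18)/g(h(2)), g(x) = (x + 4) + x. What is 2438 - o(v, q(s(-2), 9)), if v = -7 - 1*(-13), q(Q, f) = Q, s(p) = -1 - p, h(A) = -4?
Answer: 2457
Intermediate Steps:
g(x) = 4 + 2*x (g(x) = (4 + x) + x = 4 + 2*x)
v = 6 (v = -7 + 13 = 6)
o(Y, D) = -18 - D (o(Y, D) = 4*((D + 18)/(4 + 2*(-4))) = 4*((18 + D)/(4 - 8)) = 4*((18 + D)/(-4)) = 4*((18 + D)*(-1/4)) = 4*(-9/2 - D/4) = -18 - D)
2438 - o(v, q(s(-2), 9)) = 2438 - (-18 - (-1 - 1*(-2))) = 2438 - (-18 - (-1 + 2)) = 2438 - (-18 - 1*1) = 2438 - (-18 - 1) = 2438 - 1*(-19) = 2438 + 19 = 2457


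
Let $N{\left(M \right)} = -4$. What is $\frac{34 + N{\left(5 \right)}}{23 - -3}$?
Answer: $\frac{15}{13} \approx 1.1538$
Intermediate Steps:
$\frac{34 + N{\left(5 \right)}}{23 - -3} = \frac{34 - 4}{23 - -3} = \frac{1}{23 + 3} \cdot 30 = \frac{1}{26} \cdot 30 = \frac{15}{13}$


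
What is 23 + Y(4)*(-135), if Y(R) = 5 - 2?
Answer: -382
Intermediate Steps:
Y(R) = 3
23 + Y(4)*(-135) = 23 + 3*(-135) = 23 - 405 = -382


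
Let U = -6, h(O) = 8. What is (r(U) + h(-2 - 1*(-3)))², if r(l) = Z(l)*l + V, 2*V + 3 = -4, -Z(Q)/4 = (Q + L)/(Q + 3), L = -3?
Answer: 23409/4 ≈ 5852.3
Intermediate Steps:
Z(Q) = -4*(-3 + Q)/(3 + Q) (Z(Q) = -4*(Q - 3)/(Q + 3) = -4*(-3 + Q)/(3 + Q))
V = -7/2 (V = -3/2 + (½)*(-4) = -3/2 - 2 = -7/2 ≈ -3.5000)
r(l) = -7/2 + 4*l*(3 - l)/(3 + l) (r(l) = (4*(3 - l)/(3 + l))*l - 7/2 = 4*l*(3 - l)/(3 + l) - 7/2 = -7/2 + 4*l*(3 - l)/(3 + l))
(r(U) + h(-2 - 1*(-3)))² = ((-21 - 8*(-6)² + 17*(-6))/(2*(3 - 6)) + 8)² = ((½)*(-21 - 8*36 - 102)/(-3) + 8)² = ((½)*(-⅓)*(-21 - 288 - 102) + 8)² = ((½)*(-⅓)*(-411) + 8)² = (137/2 + 8)² = (153/2)² = 23409/4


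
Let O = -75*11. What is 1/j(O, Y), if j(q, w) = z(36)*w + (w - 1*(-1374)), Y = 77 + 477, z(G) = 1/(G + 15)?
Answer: 51/98882 ≈ 0.00051577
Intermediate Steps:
z(G) = 1/(15 + G)
O = -825
Y = 554
j(q, w) = 1374 + 52*w/51 (j(q, w) = w/(15 + 36) + (w - 1*(-1374)) = w/51 + (w + 1374) = w/51 + (1374 + w) = 1374 + 52*w/51)
1/j(O, Y) = 1/(1374 + (52/51)*554) = 1/(1374 + 28808/51) = 1/(98882/51) = 51/98882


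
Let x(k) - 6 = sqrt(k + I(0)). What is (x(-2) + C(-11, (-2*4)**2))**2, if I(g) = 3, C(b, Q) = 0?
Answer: 49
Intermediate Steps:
x(k) = 6 + sqrt(3 + k) (x(k) = 6 + sqrt(k + 3) = 6 + sqrt(3 + k))
(x(-2) + C(-11, (-2*4)**2))**2 = ((6 + sqrt(3 - 2)) + 0)**2 = ((6 + sqrt(1)) + 0)**2 = ((6 + 1) + 0)**2 = (7 + 0)**2 = 7**2 = 49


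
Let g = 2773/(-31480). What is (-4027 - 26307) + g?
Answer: -954917093/31480 ≈ -30334.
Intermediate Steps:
g = -2773/31480 (g = 2773*(-1/31480) = -2773/31480 ≈ -0.088088)
(-4027 - 26307) + g = (-4027 - 26307) - 2773/31480 = -30334 - 2773/31480 = -954917093/31480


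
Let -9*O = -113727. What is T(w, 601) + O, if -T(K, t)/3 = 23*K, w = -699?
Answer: 182602/3 ≈ 60867.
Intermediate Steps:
T(K, t) = -69*K
O = 37909/3 (O = -⅑*(-113727) = 37909/3 ≈ 12636.)
T(w, 601) + O = -69*(-699) + 37909/3 = 48231 + 37909/3 = 182602/3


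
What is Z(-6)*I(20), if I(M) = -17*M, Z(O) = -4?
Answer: 1360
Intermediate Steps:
Z(-6)*I(20) = -(-68)*20 = -4*(-340) = 1360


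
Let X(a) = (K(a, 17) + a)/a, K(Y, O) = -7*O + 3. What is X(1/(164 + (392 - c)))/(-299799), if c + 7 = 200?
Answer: 42107/299799 ≈ 0.14045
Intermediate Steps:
K(Y, O) = 3 - 7*O
c = 193 (c = -7 + 200 = 193)
X(a) = (-116 + a)/a (X(a) = ((3 - 7*17) + a)/a = ((3 - 119) + a)/a = (-116 + a)/a)
X(1/(164 + (392 - c)))/(-299799) = ((-116 + 1/(164 + (392 - 1*193)))/(1/(164 + (392 - 1*193))))/(-299799) = ((-116 + 1/(164 + (392 - 193)))/(1/(164 + (392 - 193))))*(-1/299799) = ((-116 + 1/(164 + 199))/(1/(164 + 199)))*(-1/299799) = ((-116 + 1/363)/(1/363))*(-1/299799) = (363*(-42107/363))*(-1/299799) = -42107*(-1/299799) = 42107/299799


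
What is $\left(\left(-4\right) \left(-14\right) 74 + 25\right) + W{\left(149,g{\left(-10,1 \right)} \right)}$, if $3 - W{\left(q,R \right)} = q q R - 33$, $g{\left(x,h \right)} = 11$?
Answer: $-240006$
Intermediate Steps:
$W{\left(q,R \right)} = 36 - R q^{2}$ ($W{\left(q,R \right)} = 3 - \left(q q R - 33\right) = 3 - \left(q^{2} R - 33\right) = 3 - \left(R q^{2} - 33\right) = 3 - \left(-33 + R q^{2}\right) = 36 - R q^{2}$)
$\left(\left(-4\right) \left(-14\right) 74 + 25\right) + W{\left(149,g{\left(-10,1 \right)} \right)} = \left(\left(-4\right) \left(-14\right) 74 + 25\right) + \left(36 - 11 \cdot 149^{2}\right) = \left(56 \cdot 74 + 25\right) + \left(36 - 11 \cdot 22201\right) = \left(4144 + 25\right) + \left(36 - 244211\right) = 4169 - 244175 = -240006$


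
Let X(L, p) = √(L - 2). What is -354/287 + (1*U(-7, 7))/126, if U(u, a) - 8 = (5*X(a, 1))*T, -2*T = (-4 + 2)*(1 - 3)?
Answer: -3022/2583 - 5*√5/63 ≈ -1.3474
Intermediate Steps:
T = -2 (T = -(-4 + 2)*(1 - 3)/2 = -(-1)*(-2) = -½*4 = -2)
X(L, p) = √(-2 + L)
U(u, a) = 8 - 10*√(-2 + a) (U(u, a) = 8 + (5*√(-2 + a))*(-2) = 8 - 10*√(-2 + a))
-354/287 + (1*U(-7, 7))/126 = -354/287 + (1*(8 - 10*√(-2 + 7)))/126 = -354*1/287 + (1*(8 - 10*√5))*(1/126) = -354/287 + (8 - 10*√5)*(1/126) = -354/287 + (4/63 - 5*√5/63) = -3022/2583 - 5*√5/63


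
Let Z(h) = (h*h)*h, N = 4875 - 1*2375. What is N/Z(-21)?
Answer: -2500/9261 ≈ -0.26995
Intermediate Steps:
N = 2500 (N = 4875 - 2375 = 2500)
Z(h) = h**3 (Z(h) = h**2*h = h**3)
N/Z(-21) = 2500/((-21)**3) = 2500/(-9261) = 2500*(-1/9261) = -2500/9261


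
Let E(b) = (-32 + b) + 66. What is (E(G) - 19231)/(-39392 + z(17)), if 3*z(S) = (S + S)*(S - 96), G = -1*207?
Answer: 4158/8633 ≈ 0.48164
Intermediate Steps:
G = -207
z(S) = 2*S*(-96 + S)/3 (z(S) = ((S + S)*(S - 96))/3 = ((2*S)*(-96 + S))/3 = (2*S*(-96 + S))/3 = 2*S*(-96 + S)/3)
E(b) = 34 + b
(E(G) - 19231)/(-39392 + z(17)) = ((34 - 207) - 19231)/(-39392 + (2/3)*17*(-96 + 17)) = (-173 - 19231)/(-39392 + (2/3)*17*(-79)) = -19404/(-39392 - 2686/3) = -19404/(-120862/3) = -19404*(-3/120862) = 4158/8633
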